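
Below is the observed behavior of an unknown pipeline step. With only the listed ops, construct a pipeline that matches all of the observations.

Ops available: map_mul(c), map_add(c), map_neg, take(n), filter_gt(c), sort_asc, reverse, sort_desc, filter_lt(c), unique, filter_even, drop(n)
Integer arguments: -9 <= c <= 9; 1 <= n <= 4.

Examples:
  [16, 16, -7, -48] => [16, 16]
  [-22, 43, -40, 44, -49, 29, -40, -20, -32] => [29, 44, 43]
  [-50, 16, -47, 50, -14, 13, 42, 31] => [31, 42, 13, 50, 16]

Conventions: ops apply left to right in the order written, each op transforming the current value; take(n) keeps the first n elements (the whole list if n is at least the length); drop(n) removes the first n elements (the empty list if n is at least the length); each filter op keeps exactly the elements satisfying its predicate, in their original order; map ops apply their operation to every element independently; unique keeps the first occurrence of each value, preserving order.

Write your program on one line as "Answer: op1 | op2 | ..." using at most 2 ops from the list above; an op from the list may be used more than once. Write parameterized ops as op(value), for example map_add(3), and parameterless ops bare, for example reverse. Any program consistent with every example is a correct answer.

reverse | filter_gt(7)

Check, running the answer program on each example:
  [16, 16, -7, -48] -> [-48, -7, 16, 16] -> [16, 16]
  [-22, 43, -40, 44, -49, 29, -40, -20, -32] -> [-32, -20, -40, 29, -49, 44, -40, 43, -22] -> [29, 44, 43]
  [-50, 16, -47, 50, -14, 13, 42, 31] -> [31, 42, 13, -14, 50, -47, 16, -50] -> [31, 42, 13, 50, 16]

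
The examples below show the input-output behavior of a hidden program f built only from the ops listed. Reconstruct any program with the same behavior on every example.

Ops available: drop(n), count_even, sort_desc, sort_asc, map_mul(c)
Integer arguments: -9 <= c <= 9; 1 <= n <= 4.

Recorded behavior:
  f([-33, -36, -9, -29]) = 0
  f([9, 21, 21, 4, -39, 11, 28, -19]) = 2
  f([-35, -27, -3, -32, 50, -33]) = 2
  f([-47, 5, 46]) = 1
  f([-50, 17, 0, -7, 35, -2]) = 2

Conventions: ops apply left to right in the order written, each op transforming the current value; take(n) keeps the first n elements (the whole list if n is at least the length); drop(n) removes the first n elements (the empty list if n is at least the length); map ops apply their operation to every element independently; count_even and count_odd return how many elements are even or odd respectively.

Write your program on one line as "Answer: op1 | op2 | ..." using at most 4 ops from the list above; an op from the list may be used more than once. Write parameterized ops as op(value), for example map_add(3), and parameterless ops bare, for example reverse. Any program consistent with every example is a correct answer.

drop(2) | sort_asc | count_even

Check, running the answer program on each example:
  [-33, -36, -9, -29] -> [-9, -29] -> [-29, -9] -> 0
  [9, 21, 21, 4, -39, 11, 28, -19] -> [21, 4, -39, 11, 28, -19] -> [-39, -19, 4, 11, 21, 28] -> 2
  [-35, -27, -3, -32, 50, -33] -> [-3, -32, 50, -33] -> [-33, -32, -3, 50] -> 2
  [-47, 5, 46] -> [46] -> [46] -> 1
  [-50, 17, 0, -7, 35, -2] -> [0, -7, 35, -2] -> [-7, -2, 0, 35] -> 2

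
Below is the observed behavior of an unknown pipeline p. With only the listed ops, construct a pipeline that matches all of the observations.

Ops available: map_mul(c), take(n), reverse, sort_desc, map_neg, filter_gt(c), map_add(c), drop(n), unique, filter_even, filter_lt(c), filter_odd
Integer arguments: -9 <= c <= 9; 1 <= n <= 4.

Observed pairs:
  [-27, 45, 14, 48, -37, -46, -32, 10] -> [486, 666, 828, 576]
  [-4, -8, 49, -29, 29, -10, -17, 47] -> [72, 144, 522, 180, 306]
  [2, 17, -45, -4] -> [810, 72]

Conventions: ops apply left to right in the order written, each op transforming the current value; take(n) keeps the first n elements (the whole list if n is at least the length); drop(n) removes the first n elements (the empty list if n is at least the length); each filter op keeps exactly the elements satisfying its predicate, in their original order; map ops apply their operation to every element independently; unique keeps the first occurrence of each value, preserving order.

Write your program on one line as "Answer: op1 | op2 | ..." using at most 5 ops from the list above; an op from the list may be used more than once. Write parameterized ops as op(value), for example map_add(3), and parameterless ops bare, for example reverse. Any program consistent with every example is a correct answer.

map_mul(6) | map_neg | filter_gt(5) | map_mul(3)

Check, running the answer program on each example:
  [-27, 45, 14, 48, -37, -46, -32, 10] -> [-162, 270, 84, 288, -222, -276, -192, 60] -> [162, -270, -84, -288, 222, 276, 192, -60] -> [162, 222, 276, 192] -> [486, 666, 828, 576]
  [-4, -8, 49, -29, 29, -10, -17, 47] -> [-24, -48, 294, -174, 174, -60, -102, 282] -> [24, 48, -294, 174, -174, 60, 102, -282] -> [24, 48, 174, 60, 102] -> [72, 144, 522, 180, 306]
  [2, 17, -45, -4] -> [12, 102, -270, -24] -> [-12, -102, 270, 24] -> [270, 24] -> [810, 72]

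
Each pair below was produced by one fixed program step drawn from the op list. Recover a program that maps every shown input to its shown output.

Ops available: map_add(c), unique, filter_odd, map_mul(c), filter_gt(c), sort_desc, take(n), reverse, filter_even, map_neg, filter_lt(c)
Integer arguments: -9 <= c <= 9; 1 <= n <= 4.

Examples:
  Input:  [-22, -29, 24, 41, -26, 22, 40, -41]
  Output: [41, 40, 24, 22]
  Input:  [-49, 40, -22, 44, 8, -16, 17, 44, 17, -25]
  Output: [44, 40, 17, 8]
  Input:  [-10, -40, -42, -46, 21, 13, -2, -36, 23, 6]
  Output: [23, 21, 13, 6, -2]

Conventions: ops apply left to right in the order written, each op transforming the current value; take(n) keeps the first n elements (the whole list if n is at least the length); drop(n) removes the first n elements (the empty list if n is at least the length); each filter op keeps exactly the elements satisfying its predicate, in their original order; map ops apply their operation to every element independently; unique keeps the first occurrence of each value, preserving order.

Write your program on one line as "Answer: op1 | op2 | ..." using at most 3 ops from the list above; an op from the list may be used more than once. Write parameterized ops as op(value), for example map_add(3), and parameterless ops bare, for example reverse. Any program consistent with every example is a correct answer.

unique | filter_gt(-7) | sort_desc

Check, running the answer program on each example:
  [-22, -29, 24, 41, -26, 22, 40, -41] -> [-22, -29, 24, 41, -26, 22, 40, -41] -> [24, 41, 22, 40] -> [41, 40, 24, 22]
  [-49, 40, -22, 44, 8, -16, 17, 44, 17, -25] -> [-49, 40, -22, 44, 8, -16, 17, -25] -> [40, 44, 8, 17] -> [44, 40, 17, 8]
  [-10, -40, -42, -46, 21, 13, -2, -36, 23, 6] -> [-10, -40, -42, -46, 21, 13, -2, -36, 23, 6] -> [21, 13, -2, 23, 6] -> [23, 21, 13, 6, -2]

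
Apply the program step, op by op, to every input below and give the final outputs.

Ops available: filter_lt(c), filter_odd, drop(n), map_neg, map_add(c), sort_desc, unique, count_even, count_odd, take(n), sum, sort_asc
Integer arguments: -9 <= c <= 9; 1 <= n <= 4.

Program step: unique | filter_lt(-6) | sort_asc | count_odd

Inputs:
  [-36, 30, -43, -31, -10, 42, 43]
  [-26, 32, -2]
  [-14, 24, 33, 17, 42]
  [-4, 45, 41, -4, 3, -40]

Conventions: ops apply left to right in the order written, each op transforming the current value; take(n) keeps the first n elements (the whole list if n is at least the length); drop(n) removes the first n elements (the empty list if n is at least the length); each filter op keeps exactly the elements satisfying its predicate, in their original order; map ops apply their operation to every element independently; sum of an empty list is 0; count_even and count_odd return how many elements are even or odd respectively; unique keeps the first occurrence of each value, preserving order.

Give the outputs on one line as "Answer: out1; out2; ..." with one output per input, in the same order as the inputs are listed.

Execution, op by op:
  [-36, 30, -43, -31, -10, 42, 43] -> [-36, 30, -43, -31, -10, 42, 43] -> [-36, -43, -31, -10] -> [-43, -36, -31, -10] -> 2
  [-26, 32, -2] -> [-26, 32, -2] -> [-26] -> [-26] -> 0
  [-14, 24, 33, 17, 42] -> [-14, 24, 33, 17, 42] -> [-14] -> [-14] -> 0
  [-4, 45, 41, -4, 3, -40] -> [-4, 45, 41, 3, -40] -> [-40] -> [-40] -> 0

2; 0; 0; 0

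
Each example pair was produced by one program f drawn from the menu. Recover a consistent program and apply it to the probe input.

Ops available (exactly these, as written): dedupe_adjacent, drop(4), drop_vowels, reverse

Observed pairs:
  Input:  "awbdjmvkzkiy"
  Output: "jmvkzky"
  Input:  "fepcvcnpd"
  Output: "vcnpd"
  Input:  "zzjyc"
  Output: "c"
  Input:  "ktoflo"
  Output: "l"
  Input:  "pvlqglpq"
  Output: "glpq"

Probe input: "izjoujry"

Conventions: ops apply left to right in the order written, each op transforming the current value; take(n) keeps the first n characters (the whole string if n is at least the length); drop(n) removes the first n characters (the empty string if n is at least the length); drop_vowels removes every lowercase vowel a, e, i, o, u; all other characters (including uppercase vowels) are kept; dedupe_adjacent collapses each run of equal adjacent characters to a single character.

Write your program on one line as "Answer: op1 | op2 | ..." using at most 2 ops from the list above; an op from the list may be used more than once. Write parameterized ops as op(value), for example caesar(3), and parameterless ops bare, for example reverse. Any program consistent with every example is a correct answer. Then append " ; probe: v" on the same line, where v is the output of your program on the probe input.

drop(4) | drop_vowels ; probe: "jry"

Check, running the answer program on each example:
  "awbdjmvkzkiy" -> "jmvkzkiy" -> "jmvkzky"
  "fepcvcnpd" -> "vcnpd" -> "vcnpd"
  "zzjyc" -> "c" -> "c"
  "ktoflo" -> "lo" -> "l"
  "pvlqglpq" -> "glpq" -> "glpq"
  probe: "izjoujry" -> "ujry" -> "jry"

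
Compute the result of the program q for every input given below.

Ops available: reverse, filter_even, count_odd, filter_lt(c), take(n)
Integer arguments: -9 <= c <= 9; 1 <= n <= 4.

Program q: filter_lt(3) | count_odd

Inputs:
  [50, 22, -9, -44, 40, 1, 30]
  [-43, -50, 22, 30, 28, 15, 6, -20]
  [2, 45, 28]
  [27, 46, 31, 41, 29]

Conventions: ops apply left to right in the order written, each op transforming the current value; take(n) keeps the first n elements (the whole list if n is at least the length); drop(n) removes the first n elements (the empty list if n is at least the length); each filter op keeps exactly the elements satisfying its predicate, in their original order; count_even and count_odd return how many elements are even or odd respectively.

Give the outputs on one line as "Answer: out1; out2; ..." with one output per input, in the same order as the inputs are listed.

Execution, op by op:
  [50, 22, -9, -44, 40, 1, 30] -> [-9, -44, 1] -> 2
  [-43, -50, 22, 30, 28, 15, 6, -20] -> [-43, -50, -20] -> 1
  [2, 45, 28] -> [2] -> 0
  [27, 46, 31, 41, 29] -> [] -> 0

2; 1; 0; 0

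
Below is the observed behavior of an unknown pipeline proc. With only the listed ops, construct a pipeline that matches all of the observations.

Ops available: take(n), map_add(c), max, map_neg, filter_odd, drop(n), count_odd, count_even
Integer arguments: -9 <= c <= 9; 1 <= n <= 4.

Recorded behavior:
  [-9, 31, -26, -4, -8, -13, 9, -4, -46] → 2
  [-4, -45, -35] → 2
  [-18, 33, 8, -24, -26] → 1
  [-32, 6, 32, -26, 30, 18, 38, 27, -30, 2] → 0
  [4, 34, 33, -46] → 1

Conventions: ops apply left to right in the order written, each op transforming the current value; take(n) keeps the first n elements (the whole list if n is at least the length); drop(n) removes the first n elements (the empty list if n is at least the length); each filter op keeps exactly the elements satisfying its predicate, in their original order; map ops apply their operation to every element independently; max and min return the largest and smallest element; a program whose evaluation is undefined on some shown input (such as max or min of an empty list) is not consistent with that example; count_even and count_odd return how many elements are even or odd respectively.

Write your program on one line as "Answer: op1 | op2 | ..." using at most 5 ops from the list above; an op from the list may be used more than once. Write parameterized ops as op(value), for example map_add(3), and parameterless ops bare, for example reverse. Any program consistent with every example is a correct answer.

map_add(-7) | map_neg | take(4) | map_neg | count_even

Check, running the answer program on each example:
  [-9, 31, -26, -4, -8, -13, 9, -4, -46] -> [-16, 24, -33, -11, -15, -20, 2, -11, -53] -> [16, -24, 33, 11, 15, 20, -2, 11, 53] -> [16, -24, 33, 11] -> [-16, 24, -33, -11] -> 2
  [-4, -45, -35] -> [-11, -52, -42] -> [11, 52, 42] -> [11, 52, 42] -> [-11, -52, -42] -> 2
  [-18, 33, 8, -24, -26] -> [-25, 26, 1, -31, -33] -> [25, -26, -1, 31, 33] -> [25, -26, -1, 31] -> [-25, 26, 1, -31] -> 1
  [-32, 6, 32, -26, 30, 18, 38, 27, -30, 2] -> [-39, -1, 25, -33, 23, 11, 31, 20, -37, -5] -> [39, 1, -25, 33, -23, -11, -31, -20, 37, 5] -> [39, 1, -25, 33] -> [-39, -1, 25, -33] -> 0
  [4, 34, 33, -46] -> [-3, 27, 26, -53] -> [3, -27, -26, 53] -> [3, -27, -26, 53] -> [-3, 27, 26, -53] -> 1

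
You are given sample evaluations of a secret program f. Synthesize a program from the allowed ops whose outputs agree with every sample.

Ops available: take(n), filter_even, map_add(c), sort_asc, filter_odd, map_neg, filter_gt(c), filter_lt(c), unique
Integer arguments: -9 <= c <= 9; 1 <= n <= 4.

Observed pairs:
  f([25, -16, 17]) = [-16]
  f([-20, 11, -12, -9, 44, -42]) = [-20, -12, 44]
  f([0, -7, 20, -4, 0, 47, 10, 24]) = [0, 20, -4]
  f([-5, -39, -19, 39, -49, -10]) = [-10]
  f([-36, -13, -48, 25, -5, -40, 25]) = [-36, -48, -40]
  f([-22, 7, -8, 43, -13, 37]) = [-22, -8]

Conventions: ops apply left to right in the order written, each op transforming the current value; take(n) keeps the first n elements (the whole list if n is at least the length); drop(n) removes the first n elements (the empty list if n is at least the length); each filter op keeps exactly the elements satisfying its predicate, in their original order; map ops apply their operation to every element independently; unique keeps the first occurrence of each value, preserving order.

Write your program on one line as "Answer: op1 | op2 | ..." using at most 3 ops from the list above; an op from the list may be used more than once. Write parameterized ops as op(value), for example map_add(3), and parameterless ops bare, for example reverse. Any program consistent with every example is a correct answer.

filter_even | take(3)

Check, running the answer program on each example:
  [25, -16, 17] -> [-16] -> [-16]
  [-20, 11, -12, -9, 44, -42] -> [-20, -12, 44, -42] -> [-20, -12, 44]
  [0, -7, 20, -4, 0, 47, 10, 24] -> [0, 20, -4, 0, 10, 24] -> [0, 20, -4]
  [-5, -39, -19, 39, -49, -10] -> [-10] -> [-10]
  [-36, -13, -48, 25, -5, -40, 25] -> [-36, -48, -40] -> [-36, -48, -40]
  [-22, 7, -8, 43, -13, 37] -> [-22, -8] -> [-22, -8]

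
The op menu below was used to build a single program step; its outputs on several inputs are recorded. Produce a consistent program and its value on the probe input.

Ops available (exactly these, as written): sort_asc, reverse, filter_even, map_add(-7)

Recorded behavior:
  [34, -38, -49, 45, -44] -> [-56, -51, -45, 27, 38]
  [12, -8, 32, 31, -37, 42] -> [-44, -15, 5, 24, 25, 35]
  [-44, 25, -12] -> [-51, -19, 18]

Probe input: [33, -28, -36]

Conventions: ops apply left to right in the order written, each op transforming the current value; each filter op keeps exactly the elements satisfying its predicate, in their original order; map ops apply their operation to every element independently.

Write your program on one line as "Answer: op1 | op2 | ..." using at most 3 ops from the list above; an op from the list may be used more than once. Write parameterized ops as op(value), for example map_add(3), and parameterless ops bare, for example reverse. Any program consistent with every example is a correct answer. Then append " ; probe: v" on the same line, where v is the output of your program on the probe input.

map_add(-7) | sort_asc ; probe: [-43, -35, 26]

Check, running the answer program on each example:
  [34, -38, -49, 45, -44] -> [27, -45, -56, 38, -51] -> [-56, -51, -45, 27, 38]
  [12, -8, 32, 31, -37, 42] -> [5, -15, 25, 24, -44, 35] -> [-44, -15, 5, 24, 25, 35]
  [-44, 25, -12] -> [-51, 18, -19] -> [-51, -19, 18]
  probe: [33, -28, -36] -> [26, -35, -43] -> [-43, -35, 26]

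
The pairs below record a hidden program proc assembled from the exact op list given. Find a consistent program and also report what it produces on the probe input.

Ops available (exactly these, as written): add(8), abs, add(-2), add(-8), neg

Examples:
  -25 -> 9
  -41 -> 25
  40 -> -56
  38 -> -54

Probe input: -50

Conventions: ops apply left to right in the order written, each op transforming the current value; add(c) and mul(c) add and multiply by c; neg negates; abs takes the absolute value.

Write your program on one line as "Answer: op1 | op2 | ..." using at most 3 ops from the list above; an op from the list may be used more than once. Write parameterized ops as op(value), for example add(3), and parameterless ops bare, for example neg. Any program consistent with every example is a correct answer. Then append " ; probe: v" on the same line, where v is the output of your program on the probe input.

add(8) | neg | add(-8) ; probe: 34

Check, running the answer program on each example:
  -25 -> -17 -> 17 -> 9
  -41 -> -33 -> 33 -> 25
  40 -> 48 -> -48 -> -56
  38 -> 46 -> -46 -> -54
  probe: -50 -> -42 -> 42 -> 34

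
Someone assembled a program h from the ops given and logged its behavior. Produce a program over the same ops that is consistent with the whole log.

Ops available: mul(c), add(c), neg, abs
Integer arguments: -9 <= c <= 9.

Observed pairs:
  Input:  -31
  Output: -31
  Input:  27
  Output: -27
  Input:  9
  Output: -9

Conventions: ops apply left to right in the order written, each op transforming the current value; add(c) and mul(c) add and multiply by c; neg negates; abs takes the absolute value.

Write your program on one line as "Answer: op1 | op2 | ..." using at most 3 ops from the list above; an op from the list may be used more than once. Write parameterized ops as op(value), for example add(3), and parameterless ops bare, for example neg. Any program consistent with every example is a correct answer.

abs | neg

Check, running the answer program on each example:
  -31 -> 31 -> -31
  27 -> 27 -> -27
  9 -> 9 -> -9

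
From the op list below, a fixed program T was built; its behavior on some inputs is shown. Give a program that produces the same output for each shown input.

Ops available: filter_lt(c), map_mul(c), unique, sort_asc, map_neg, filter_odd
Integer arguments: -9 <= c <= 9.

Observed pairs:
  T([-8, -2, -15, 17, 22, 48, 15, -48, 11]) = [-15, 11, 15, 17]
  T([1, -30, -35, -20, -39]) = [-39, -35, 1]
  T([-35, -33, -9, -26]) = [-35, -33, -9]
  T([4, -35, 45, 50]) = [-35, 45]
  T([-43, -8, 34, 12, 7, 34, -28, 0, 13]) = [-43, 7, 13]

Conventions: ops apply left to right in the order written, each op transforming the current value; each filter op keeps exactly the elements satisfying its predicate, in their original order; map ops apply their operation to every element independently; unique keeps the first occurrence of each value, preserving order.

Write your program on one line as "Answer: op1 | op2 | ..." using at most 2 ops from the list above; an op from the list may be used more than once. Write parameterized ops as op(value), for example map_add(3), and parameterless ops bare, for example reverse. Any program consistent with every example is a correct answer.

filter_odd | sort_asc

Check, running the answer program on each example:
  [-8, -2, -15, 17, 22, 48, 15, -48, 11] -> [-15, 17, 15, 11] -> [-15, 11, 15, 17]
  [1, -30, -35, -20, -39] -> [1, -35, -39] -> [-39, -35, 1]
  [-35, -33, -9, -26] -> [-35, -33, -9] -> [-35, -33, -9]
  [4, -35, 45, 50] -> [-35, 45] -> [-35, 45]
  [-43, -8, 34, 12, 7, 34, -28, 0, 13] -> [-43, 7, 13] -> [-43, 7, 13]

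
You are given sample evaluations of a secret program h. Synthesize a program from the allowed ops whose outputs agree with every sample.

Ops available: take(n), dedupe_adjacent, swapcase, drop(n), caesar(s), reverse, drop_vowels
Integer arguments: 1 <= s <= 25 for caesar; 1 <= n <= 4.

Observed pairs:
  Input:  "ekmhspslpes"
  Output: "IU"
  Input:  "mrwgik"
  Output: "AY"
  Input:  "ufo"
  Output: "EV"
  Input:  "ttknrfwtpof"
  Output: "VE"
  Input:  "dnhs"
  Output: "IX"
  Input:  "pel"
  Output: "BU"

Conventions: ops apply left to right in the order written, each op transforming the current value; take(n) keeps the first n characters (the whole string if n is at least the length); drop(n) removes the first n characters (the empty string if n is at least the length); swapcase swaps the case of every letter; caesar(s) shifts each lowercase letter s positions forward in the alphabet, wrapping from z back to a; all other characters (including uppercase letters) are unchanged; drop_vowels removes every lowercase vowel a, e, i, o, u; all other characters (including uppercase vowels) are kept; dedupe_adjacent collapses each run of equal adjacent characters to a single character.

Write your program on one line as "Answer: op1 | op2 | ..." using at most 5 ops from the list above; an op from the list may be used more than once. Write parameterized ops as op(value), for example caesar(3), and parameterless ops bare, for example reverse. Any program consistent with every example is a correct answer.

reverse | caesar(16) | swapcase | take(2)

Check, running the answer program on each example:
  "ekmhspslpes" -> "seplspshmke" -> "iufbifixcau" -> "IUFBIFIXCAU" -> "IU"
  "mrwgik" -> "kigwrm" -> "aywmhc" -> "AYWMHC" -> "AY"
  "ufo" -> "ofu" -> "evk" -> "EVK" -> "EV"
  "ttknrfwtpof" -> "foptwfrnktt" -> "vefjmvhdajj" -> "VEFJMVHDAJJ" -> "VE"
  "dnhs" -> "shnd" -> "ixdt" -> "IXDT" -> "IX"
  "pel" -> "lep" -> "buf" -> "BUF" -> "BU"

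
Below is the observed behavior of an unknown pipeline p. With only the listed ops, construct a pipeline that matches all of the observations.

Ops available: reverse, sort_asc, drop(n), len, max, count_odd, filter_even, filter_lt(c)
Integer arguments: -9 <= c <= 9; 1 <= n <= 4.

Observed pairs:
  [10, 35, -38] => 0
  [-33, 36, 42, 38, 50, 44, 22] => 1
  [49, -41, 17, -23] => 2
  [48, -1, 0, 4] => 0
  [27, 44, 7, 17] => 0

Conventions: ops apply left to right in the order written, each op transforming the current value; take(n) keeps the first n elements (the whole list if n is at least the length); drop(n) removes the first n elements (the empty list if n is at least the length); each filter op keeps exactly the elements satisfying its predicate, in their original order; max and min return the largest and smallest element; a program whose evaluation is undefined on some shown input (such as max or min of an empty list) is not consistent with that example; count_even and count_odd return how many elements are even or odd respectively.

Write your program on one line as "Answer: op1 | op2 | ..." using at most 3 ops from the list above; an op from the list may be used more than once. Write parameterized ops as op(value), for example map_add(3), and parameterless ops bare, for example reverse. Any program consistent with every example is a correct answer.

filter_lt(-2) | count_odd

Check, running the answer program on each example:
  [10, 35, -38] -> [-38] -> 0
  [-33, 36, 42, 38, 50, 44, 22] -> [-33] -> 1
  [49, -41, 17, -23] -> [-41, -23] -> 2
  [48, -1, 0, 4] -> [] -> 0
  [27, 44, 7, 17] -> [] -> 0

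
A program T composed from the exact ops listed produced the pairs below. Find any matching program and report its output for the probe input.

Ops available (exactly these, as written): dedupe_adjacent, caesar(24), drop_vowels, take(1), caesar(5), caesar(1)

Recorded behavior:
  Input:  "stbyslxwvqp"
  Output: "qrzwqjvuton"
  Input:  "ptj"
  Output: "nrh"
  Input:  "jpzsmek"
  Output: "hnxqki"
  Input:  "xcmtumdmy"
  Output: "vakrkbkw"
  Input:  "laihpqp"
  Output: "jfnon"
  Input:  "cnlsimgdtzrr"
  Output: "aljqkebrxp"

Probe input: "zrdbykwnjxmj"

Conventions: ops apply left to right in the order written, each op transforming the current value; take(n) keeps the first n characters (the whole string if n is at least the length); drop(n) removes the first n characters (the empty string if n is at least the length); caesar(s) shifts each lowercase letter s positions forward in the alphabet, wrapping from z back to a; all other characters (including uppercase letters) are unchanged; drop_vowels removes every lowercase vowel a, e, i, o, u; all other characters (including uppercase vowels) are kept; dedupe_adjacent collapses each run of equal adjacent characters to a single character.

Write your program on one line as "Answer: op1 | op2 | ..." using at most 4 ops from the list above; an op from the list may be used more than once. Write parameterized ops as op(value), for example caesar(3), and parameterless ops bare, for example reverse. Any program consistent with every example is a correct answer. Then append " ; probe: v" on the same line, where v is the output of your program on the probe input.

drop_vowels | caesar(24) | dedupe_adjacent ; probe: "xpbzwiulhvkh"

Check, running the answer program on each example:
  "stbyslxwvqp" -> "stbyslxwvqp" -> "qrzwqjvuton" -> "qrzwqjvuton"
  "ptj" -> "ptj" -> "nrh" -> "nrh"
  "jpzsmek" -> "jpzsmk" -> "hnxqki" -> "hnxqki"
  "xcmtumdmy" -> "xcmtmdmy" -> "vakrkbkw" -> "vakrkbkw"
  "laihpqp" -> "lhpqp" -> "jfnon" -> "jfnon"
  "cnlsimgdtzrr" -> "cnlsmgdtzrr" -> "aljqkebrxpp" -> "aljqkebrxp"
  probe: "zrdbykwnjxmj" -> "zrdbykwnjxmj" -> "xpbzwiulhvkh" -> "xpbzwiulhvkh"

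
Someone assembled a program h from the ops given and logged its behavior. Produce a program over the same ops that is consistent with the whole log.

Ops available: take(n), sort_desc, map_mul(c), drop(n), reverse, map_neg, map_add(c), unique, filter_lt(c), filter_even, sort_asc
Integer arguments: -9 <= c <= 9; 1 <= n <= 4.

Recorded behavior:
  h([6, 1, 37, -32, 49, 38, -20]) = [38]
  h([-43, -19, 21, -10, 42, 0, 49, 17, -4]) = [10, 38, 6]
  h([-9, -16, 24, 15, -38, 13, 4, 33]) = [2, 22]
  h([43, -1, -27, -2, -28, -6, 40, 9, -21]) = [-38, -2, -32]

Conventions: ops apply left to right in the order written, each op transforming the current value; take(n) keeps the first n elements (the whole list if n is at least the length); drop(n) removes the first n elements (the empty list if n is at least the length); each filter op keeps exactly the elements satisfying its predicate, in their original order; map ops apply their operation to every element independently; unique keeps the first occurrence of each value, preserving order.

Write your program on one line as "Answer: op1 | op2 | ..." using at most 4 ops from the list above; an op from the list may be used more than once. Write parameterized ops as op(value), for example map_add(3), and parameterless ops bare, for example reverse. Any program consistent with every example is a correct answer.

map_add(-7) | filter_even | map_add(-4) | drop(2)

Check, running the answer program on each example:
  [6, 1, 37, -32, 49, 38, -20] -> [-1, -6, 30, -39, 42, 31, -27] -> [-6, 30, 42] -> [-10, 26, 38] -> [38]
  [-43, -19, 21, -10, 42, 0, 49, 17, -4] -> [-50, -26, 14, -17, 35, -7, 42, 10, -11] -> [-50, -26, 14, 42, 10] -> [-54, -30, 10, 38, 6] -> [10, 38, 6]
  [-9, -16, 24, 15, -38, 13, 4, 33] -> [-16, -23, 17, 8, -45, 6, -3, 26] -> [-16, 8, 6, 26] -> [-20, 4, 2, 22] -> [2, 22]
  [43, -1, -27, -2, -28, -6, 40, 9, -21] -> [36, -8, -34, -9, -35, -13, 33, 2, -28] -> [36, -8, -34, 2, -28] -> [32, -12, -38, -2, -32] -> [-38, -2, -32]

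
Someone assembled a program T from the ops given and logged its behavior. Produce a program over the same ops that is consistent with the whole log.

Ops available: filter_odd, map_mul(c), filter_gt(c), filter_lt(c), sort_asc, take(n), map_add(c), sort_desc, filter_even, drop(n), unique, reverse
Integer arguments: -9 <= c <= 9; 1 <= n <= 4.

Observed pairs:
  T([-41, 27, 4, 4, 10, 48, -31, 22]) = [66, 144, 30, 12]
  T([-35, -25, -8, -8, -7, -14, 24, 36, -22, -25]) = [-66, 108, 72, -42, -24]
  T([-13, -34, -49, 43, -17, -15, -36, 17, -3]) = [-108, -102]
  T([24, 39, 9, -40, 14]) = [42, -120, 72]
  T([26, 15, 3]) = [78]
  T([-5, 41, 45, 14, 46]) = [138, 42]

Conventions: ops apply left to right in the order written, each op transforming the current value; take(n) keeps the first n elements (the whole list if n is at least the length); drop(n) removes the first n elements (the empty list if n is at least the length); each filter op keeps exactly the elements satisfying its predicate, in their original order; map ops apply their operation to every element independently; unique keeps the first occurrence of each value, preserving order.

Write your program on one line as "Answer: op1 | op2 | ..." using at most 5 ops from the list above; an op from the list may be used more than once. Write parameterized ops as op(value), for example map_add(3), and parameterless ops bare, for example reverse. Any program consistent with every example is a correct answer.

unique | reverse | map_mul(3) | filter_even

Check, running the answer program on each example:
  [-41, 27, 4, 4, 10, 48, -31, 22] -> [-41, 27, 4, 10, 48, -31, 22] -> [22, -31, 48, 10, 4, 27, -41] -> [66, -93, 144, 30, 12, 81, -123] -> [66, 144, 30, 12]
  [-35, -25, -8, -8, -7, -14, 24, 36, -22, -25] -> [-35, -25, -8, -7, -14, 24, 36, -22] -> [-22, 36, 24, -14, -7, -8, -25, -35] -> [-66, 108, 72, -42, -21, -24, -75, -105] -> [-66, 108, 72, -42, -24]
  [-13, -34, -49, 43, -17, -15, -36, 17, -3] -> [-13, -34, -49, 43, -17, -15, -36, 17, -3] -> [-3, 17, -36, -15, -17, 43, -49, -34, -13] -> [-9, 51, -108, -45, -51, 129, -147, -102, -39] -> [-108, -102]
  [24, 39, 9, -40, 14] -> [24, 39, 9, -40, 14] -> [14, -40, 9, 39, 24] -> [42, -120, 27, 117, 72] -> [42, -120, 72]
  [26, 15, 3] -> [26, 15, 3] -> [3, 15, 26] -> [9, 45, 78] -> [78]
  [-5, 41, 45, 14, 46] -> [-5, 41, 45, 14, 46] -> [46, 14, 45, 41, -5] -> [138, 42, 135, 123, -15] -> [138, 42]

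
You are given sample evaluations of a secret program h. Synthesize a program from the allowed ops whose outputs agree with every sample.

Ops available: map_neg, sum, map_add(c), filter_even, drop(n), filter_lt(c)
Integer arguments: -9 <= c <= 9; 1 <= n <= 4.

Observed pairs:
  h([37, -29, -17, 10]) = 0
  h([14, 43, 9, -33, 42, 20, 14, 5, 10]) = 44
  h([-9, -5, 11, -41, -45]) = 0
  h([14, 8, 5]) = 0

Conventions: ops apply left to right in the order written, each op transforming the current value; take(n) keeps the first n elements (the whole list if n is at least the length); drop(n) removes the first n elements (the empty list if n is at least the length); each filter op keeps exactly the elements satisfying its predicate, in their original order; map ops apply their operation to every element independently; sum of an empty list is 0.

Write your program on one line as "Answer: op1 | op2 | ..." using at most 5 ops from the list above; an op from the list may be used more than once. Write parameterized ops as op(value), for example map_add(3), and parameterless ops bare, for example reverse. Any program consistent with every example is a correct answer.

drop(4) | drop(1) | filter_even | sum

Check, running the answer program on each example:
  [37, -29, -17, 10] -> [] -> [] -> [] -> 0
  [14, 43, 9, -33, 42, 20, 14, 5, 10] -> [42, 20, 14, 5, 10] -> [20, 14, 5, 10] -> [20, 14, 10] -> 44
  [-9, -5, 11, -41, -45] -> [-45] -> [] -> [] -> 0
  [14, 8, 5] -> [] -> [] -> [] -> 0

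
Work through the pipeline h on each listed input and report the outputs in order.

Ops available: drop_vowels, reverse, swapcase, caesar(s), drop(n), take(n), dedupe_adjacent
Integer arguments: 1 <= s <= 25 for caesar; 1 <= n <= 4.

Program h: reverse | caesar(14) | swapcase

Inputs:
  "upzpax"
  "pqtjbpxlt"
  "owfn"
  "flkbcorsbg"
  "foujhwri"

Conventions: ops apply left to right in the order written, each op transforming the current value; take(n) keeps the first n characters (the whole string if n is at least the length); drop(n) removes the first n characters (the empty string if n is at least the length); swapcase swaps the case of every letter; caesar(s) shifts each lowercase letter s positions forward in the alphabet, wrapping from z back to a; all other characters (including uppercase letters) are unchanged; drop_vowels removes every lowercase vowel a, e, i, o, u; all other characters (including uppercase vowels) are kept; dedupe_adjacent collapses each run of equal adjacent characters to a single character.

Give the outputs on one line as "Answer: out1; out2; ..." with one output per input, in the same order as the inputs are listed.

Execution, op by op:
  "upzpax" -> "xapzpu" -> "lodndi" -> "LODNDI"
  "pqtjbpxlt" -> "tlxpbjtqp" -> "hzldpxhed" -> "HZLDPXHED"
  "owfn" -> "nfwo" -> "btkc" -> "BTKC"
  "flkbcorsbg" -> "gbsrocbklf" -> "upgfcqpyzt" -> "UPGFCQPYZT"
  "foujhwri" -> "irwhjuof" -> "wfkvxict" -> "WFKVXICT"

"LODNDI"; "HZLDPXHED"; "BTKC"; "UPGFCQPYZT"; "WFKVXICT"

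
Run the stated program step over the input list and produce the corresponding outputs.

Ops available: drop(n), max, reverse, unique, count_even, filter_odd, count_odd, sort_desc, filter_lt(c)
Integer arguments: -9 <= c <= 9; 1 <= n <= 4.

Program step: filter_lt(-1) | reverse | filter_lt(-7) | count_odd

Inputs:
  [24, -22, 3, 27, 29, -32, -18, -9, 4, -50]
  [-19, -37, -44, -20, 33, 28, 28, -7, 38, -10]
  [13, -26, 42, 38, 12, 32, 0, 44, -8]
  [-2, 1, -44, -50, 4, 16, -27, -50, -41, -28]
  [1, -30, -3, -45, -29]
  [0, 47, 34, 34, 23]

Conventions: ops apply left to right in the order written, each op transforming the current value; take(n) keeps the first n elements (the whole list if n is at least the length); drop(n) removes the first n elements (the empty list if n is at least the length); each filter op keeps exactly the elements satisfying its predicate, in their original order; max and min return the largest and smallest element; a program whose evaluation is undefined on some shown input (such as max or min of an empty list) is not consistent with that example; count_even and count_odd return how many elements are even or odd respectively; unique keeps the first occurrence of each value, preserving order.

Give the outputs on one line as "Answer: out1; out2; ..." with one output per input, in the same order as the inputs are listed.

1; 2; 0; 2; 2; 0

Execution, op by op:
  [24, -22, 3, 27, 29, -32, -18, -9, 4, -50] -> [-22, -32, -18, -9, -50] -> [-50, -9, -18, -32, -22] -> [-50, -9, -18, -32, -22] -> 1
  [-19, -37, -44, -20, 33, 28, 28, -7, 38, -10] -> [-19, -37, -44, -20, -7, -10] -> [-10, -7, -20, -44, -37, -19] -> [-10, -20, -44, -37, -19] -> 2
  [13, -26, 42, 38, 12, 32, 0, 44, -8] -> [-26, -8] -> [-8, -26] -> [-8, -26] -> 0
  [-2, 1, -44, -50, 4, 16, -27, -50, -41, -28] -> [-2, -44, -50, -27, -50, -41, -28] -> [-28, -41, -50, -27, -50, -44, -2] -> [-28, -41, -50, -27, -50, -44] -> 2
  [1, -30, -3, -45, -29] -> [-30, -3, -45, -29] -> [-29, -45, -3, -30] -> [-29, -45, -30] -> 2
  [0, 47, 34, 34, 23] -> [] -> [] -> [] -> 0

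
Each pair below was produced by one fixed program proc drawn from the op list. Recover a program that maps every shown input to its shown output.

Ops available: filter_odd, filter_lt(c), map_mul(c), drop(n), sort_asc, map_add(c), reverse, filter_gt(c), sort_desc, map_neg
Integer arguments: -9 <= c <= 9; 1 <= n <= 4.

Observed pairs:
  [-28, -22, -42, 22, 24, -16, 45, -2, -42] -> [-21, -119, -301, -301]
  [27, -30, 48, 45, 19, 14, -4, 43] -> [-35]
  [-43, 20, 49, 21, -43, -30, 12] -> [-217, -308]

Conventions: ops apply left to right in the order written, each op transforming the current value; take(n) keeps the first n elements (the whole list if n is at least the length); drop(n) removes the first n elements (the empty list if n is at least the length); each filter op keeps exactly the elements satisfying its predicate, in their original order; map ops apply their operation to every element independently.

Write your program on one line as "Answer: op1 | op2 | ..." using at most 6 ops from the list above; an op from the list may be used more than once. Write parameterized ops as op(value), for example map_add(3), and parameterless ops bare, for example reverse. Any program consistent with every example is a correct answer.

drop(2) | map_mul(7) | sort_desc | map_add(-7) | filter_lt(-4)

Check, running the answer program on each example:
  [-28, -22, -42, 22, 24, -16, 45, -2, -42] -> [-42, 22, 24, -16, 45, -2, -42] -> [-294, 154, 168, -112, 315, -14, -294] -> [315, 168, 154, -14, -112, -294, -294] -> [308, 161, 147, -21, -119, -301, -301] -> [-21, -119, -301, -301]
  [27, -30, 48, 45, 19, 14, -4, 43] -> [48, 45, 19, 14, -4, 43] -> [336, 315, 133, 98, -28, 301] -> [336, 315, 301, 133, 98, -28] -> [329, 308, 294, 126, 91, -35] -> [-35]
  [-43, 20, 49, 21, -43, -30, 12] -> [49, 21, -43, -30, 12] -> [343, 147, -301, -210, 84] -> [343, 147, 84, -210, -301] -> [336, 140, 77, -217, -308] -> [-217, -308]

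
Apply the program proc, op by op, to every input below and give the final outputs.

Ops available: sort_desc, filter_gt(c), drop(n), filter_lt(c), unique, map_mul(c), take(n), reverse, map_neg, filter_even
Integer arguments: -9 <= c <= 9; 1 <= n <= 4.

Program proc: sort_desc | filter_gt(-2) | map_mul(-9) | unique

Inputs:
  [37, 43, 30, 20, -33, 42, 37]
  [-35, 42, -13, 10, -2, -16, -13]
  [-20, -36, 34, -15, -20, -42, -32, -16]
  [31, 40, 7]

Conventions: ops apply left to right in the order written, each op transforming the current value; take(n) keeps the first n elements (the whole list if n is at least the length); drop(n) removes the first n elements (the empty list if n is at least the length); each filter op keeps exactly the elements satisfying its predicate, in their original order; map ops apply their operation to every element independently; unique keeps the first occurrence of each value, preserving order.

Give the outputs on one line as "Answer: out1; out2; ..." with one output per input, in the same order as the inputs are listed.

Execution, op by op:
  [37, 43, 30, 20, -33, 42, 37] -> [43, 42, 37, 37, 30, 20, -33] -> [43, 42, 37, 37, 30, 20] -> [-387, -378, -333, -333, -270, -180] -> [-387, -378, -333, -270, -180]
  [-35, 42, -13, 10, -2, -16, -13] -> [42, 10, -2, -13, -13, -16, -35] -> [42, 10] -> [-378, -90] -> [-378, -90]
  [-20, -36, 34, -15, -20, -42, -32, -16] -> [34, -15, -16, -20, -20, -32, -36, -42] -> [34] -> [-306] -> [-306]
  [31, 40, 7] -> [40, 31, 7] -> [40, 31, 7] -> [-360, -279, -63] -> [-360, -279, -63]

[-387, -378, -333, -270, -180]; [-378, -90]; [-306]; [-360, -279, -63]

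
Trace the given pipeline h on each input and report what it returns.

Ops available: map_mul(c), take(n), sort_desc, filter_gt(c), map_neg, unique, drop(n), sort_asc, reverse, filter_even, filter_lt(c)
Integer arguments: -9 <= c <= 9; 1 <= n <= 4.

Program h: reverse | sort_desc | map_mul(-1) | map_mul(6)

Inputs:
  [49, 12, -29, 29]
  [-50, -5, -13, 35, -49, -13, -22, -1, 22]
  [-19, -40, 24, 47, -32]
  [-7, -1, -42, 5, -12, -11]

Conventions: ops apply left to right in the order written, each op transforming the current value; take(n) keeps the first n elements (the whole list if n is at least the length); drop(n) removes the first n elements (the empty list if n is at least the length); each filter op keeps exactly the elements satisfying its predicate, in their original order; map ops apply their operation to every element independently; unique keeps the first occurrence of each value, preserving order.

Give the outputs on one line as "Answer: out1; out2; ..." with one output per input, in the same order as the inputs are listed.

[-294, -174, -72, 174]; [-210, -132, 6, 30, 78, 78, 132, 294, 300]; [-282, -144, 114, 192, 240]; [-30, 6, 42, 66, 72, 252]

Execution, op by op:
  [49, 12, -29, 29] -> [29, -29, 12, 49] -> [49, 29, 12, -29] -> [-49, -29, -12, 29] -> [-294, -174, -72, 174]
  [-50, -5, -13, 35, -49, -13, -22, -1, 22] -> [22, -1, -22, -13, -49, 35, -13, -5, -50] -> [35, 22, -1, -5, -13, -13, -22, -49, -50] -> [-35, -22, 1, 5, 13, 13, 22, 49, 50] -> [-210, -132, 6, 30, 78, 78, 132, 294, 300]
  [-19, -40, 24, 47, -32] -> [-32, 47, 24, -40, -19] -> [47, 24, -19, -32, -40] -> [-47, -24, 19, 32, 40] -> [-282, -144, 114, 192, 240]
  [-7, -1, -42, 5, -12, -11] -> [-11, -12, 5, -42, -1, -7] -> [5, -1, -7, -11, -12, -42] -> [-5, 1, 7, 11, 12, 42] -> [-30, 6, 42, 66, 72, 252]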